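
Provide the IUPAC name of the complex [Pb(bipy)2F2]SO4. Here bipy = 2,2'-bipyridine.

bis(2,2'-bipyridine)difluorolead(IV) sulfate

The 1 sulfate counter-ion carries a total charge of -2, so each complex ion is 2+.
Ligand charges: 2×fluoro (-1 each), 2×2,2'-bipyridine (neutral); total -2. So Pb + (-2) = 2+, giving Pb = +4.
Ligands are named alphabetically: bipyridine before fluoro.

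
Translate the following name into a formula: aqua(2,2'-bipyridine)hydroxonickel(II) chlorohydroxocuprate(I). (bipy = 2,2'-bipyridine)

[Ni(bipy)(H2O)(OH)][CuCl(OH)]

Cation [Ni…]: ligand charges -1, Ni(II) ⇒ ion charge 1+.
Anion [Cu…]: ligand charges -2, Cu(I) ⇒ ion charge 1−.
One 1+ cation balances one 1− anion.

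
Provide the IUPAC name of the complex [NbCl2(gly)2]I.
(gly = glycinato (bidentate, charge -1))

dichlorobis(glycinato)niobium(V) iodide

The 1 iodide counter-ion carries a total charge of -1, so each complex ion is 1+.
Ligand charges: 2×glycinato (-1 each), 2×chloro (-1 each); total -4. So Nb + (-4) = 1+, giving Nb = +5.
Ligands are named alphabetically: chloro before glycinato.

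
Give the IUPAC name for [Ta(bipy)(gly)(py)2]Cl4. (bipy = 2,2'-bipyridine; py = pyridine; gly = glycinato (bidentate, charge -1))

(2,2'-bipyridine)(glycinato)bis(pyridine)tantalum(V) chloride

The 4 chloride counter-ions carry a total charge of -4, so each complex ion is 4+.
Ligand charges: 1×2,2'-bipyridine (neutral), 2×pyridine (neutral), 1×glycinato (-1 each); total -1. So Ta + (-1) = 4+, giving Ta = +5.
Ligands are named alphabetically: bipyridine before glycinato before pyridine.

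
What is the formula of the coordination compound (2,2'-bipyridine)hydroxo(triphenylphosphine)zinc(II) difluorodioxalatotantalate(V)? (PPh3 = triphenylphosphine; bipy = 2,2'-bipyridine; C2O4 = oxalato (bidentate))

[Zn(bipy)(OH)(PPh3)][Ta(C2O4)2F2]

Cation [Zn…]: ligand charges -1, Zn(II) ⇒ ion charge 1+.
Anion [Ta…]: ligand charges -6, Ta(V) ⇒ ion charge 1−.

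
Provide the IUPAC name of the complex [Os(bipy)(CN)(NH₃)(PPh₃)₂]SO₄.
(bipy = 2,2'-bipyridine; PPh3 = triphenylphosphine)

ammine(2,2'-bipyridine)cyanobis(triphenylphosphine)osmium(III) sulfate

The 1 sulfate counter-ion carries a total charge of -2, so each complex ion is 2+.
Ligand charges: 1×ammine (neutral), 1×cyano (-1 each), 1×2,2'-bipyridine (neutral), 2×triphenylphosphine (neutral); total -1. So Os + (-1) = 2+, giving Os = +3.
Ligands are named alphabetically: ammine before bipyridine before cyano before triphenylphosphine.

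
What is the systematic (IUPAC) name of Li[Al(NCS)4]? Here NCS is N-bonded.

lithium tetraisothiocyanatoaluminate(III)

The 1 lithium counter-ion carries a total charge of +1, so each complex ion is 1−.
Ligand charges: 4×isothiocyanato (-1 each); total -4. So Al + (-4) = 1−, giving Al = +3.
The complex ion is anionic, so aluminium takes the -ate form aluminate(III).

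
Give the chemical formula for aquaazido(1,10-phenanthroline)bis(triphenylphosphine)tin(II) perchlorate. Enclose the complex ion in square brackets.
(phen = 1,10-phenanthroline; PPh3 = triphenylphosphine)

Ligands: 1 1,10-phenanthroline (phen, neutral), 1 aqua (H2O, neutral), 2 triphenylphosphine (PPh3, neutral), 1 azido (N3, -1). Ligand charge sum = -1.
Charge balance with perchlorate (-1) requires 1 complex ion per 1 perchlorate.

[Sn(H2O)(N3)(phen)(PPh3)2]ClO4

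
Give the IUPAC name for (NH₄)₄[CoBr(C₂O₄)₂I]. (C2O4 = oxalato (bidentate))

The 4 ammonium counter-ions carry a total charge of +4, so each complex ion is 4−.
Ligand charges: 1×bromo (-1 each), 2×oxalato (-2 each), 1×iodo (-1 each); total -6. So Co + (-6) = 4−, giving Co = +2.
Ligands are named alphabetically: bromo before iodo before oxalato.
The complex ion is anionic, so cobalt takes the -ate form cobaltate(II).

ammonium bromoiododioxalatocobaltate(II)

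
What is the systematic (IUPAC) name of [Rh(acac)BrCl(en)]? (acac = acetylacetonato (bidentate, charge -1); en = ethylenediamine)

There is no counter-ion, so the complex is neutral overall.
Ligand charges: 1×bromo (-1 each), 1×chloro (-1 each), 1×acetylacetonato (-1 each), 1×ethylenediamine (neutral); total -3. So Rh + (-3) = 0, giving Rh = +3.
Ligands are named alphabetically: acetylacetonato before bromo before chloro before ethylenediamine.

(acetylacetonato)bromochloro(ethylenediamine)rhodium(III)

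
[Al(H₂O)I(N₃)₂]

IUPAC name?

There is no counter-ion, so the complex is neutral overall.
Ligand charges: 2×azido (-1 each), 1×aqua (neutral), 1×iodo (-1 each); total -3. So Al + (-3) = 0, giving Al = +3.
Ligands are named alphabetically: aqua before azido before iodo.

aquadiazidoiodoaluminium(III)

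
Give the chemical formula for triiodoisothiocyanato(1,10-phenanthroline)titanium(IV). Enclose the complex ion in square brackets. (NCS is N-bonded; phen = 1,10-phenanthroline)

[TiI3(NCS)(phen)]

Ligands: 1 isothiocyanato (NCS, -1), 3 iodo (I, -1), 1 1,10-phenanthroline (phen, neutral). Ligand charge sum = -4.
With Ti in oxidation state +4, the complex ion is [Ti...].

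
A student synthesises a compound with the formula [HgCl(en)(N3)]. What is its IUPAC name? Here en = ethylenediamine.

There is no counter-ion, so the complex is neutral overall.
Ligand charges: 1×azido (-1 each), 1×chloro (-1 each), 1×ethylenediamine (neutral); total -2. So Hg + (-2) = 0, giving Hg = +2.
Ligands are named alphabetically: azido before chloro before ethylenediamine.

azidochloro(ethylenediamine)mercury(II)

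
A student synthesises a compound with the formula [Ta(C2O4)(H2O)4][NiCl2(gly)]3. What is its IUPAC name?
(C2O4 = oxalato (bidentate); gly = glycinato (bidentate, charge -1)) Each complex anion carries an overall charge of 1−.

The complex anion is given as 1−; its ligand charges sum to -3, so Ni = +2.
With 3 anions per cation, the cation must be 3×1 = 3+.
Cation: ligand charges sum to -2; for the ion to be 3+, Ta = +5.

tetraaquaoxalatotantalum(V) dichloro(glycinato)nickelate(II)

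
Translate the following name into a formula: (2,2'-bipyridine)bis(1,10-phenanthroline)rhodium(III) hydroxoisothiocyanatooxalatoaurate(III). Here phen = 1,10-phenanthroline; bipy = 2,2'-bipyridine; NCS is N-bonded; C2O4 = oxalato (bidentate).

Cation [Rh…]: ligand charges 0, Rh(III) ⇒ ion charge 3+.
Anion [Au…]: ligand charges -4, Au(III) ⇒ ion charge 1−.
One 3+ cation requires 3 of the 1− anion.

[Rh(bipy)(phen)2][Au(C2O4)(NCS)(OH)]3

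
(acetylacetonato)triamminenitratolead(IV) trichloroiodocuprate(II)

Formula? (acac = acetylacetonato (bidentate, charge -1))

Cation [Pb…]: ligand charges -2, Pb(IV) ⇒ ion charge 2+.
Anion [Cu…]: ligand charges -4, Cu(II) ⇒ ion charge 2−.
One 2+ cation balances one 2− anion.

[Pb(acac)(NH3)3(NO3)][CuCl3I]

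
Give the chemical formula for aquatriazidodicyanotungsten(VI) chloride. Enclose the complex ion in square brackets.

[W(CN)2(H2O)(N3)3]Cl

Ligands: 3 azido (N3, -1), 2 cyano (CN, -1), 1 aqua (H2O, neutral). Ligand charge sum = -5.
Charge balance with chloride (-1) requires 1 complex ion per 1 chloride.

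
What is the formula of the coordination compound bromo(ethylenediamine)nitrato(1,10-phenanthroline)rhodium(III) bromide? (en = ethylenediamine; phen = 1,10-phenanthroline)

Ligands: 1 bromo (Br, -1), 1 ethylenediamine (en, neutral), 1 1,10-phenanthroline (phen, neutral), 1 nitrato (NO3, -1). Ligand charge sum = -2.
With Rh in oxidation state +3, the complex ion is [Rh...]^1+.
Charge balance with bromide (-1) requires 1 complex ion per 1 bromide.

[RhBr(en)(NO3)(phen)]Br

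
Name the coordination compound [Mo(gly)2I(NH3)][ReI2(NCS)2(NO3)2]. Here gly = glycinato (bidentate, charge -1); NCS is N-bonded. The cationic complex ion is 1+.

The complex cation is given as 1+; its ligand charges sum to -3, so Mo = +4.
A 1:1 salt means the anion carries the equal and opposite charge, 1−.
Anion: ligand charges sum to -6; for the ion to be 1−, Re = +5.

amminebis(glycinato)iodomolybdenum(IV) diiododiisothiocyanatodinitratorhenate(V)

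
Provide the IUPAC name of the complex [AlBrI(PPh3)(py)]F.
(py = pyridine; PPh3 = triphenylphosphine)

bromoiodo(pyridine)(triphenylphosphine)aluminium(III) fluoride

The 1 fluoride counter-ion carries a total charge of -1, so each complex ion is 1+.
Ligand charges: 1×pyridine (neutral), 1×bromo (-1 each), 1×triphenylphosphine (neutral), 1×iodo (-1 each); total -2. So Al + (-2) = 1+, giving Al = +3.
Ligands are named alphabetically: bromo before iodo before pyridine before triphenylphosphine.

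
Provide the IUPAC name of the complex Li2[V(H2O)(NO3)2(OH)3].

lithium aquatrihydroxodinitratovanadate(III)

The 2 lithium counter-ions carry a total charge of +2, so each complex ion is 2−.
Ligand charges: 2×nitrato (-1 each), 3×hydroxo (-1 each), 1×aqua (neutral); total -5. So V + (-5) = 2−, giving V = +3.
Ligands are named alphabetically: aqua before hydroxo before nitrato.
The complex ion is anionic, so vanadium takes the -ate form vanadate(III).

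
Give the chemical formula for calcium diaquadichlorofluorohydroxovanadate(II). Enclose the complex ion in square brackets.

Ca[VCl2F(H2O)2(OH)]

Ligands: 2 chloro (Cl, -1), 1 hydroxo (OH, -1), 1 fluoro (F, -1), 2 aqua (H2O, neutral). Ligand charge sum = -4.
With V in oxidation state +2, the complex ion is [V...]^2−.
Charge balance with calcium (+2) requires 1 complex ion per 1 calcium.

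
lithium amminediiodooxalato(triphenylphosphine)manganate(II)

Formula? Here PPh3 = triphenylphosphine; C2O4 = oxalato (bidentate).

Ligands: 1 ammine (NH3, neutral), 1 triphenylphosphine (PPh3, neutral), 1 oxalato (C2O4, -2), 2 iodo (I, -1). Ligand charge sum = -4.
With Mn in oxidation state +2, the complex ion is [Mn...]^2−.
Charge balance with lithium (+1) requires 1 complex ion per 2 lithium.

Li2[Mn(C2O4)I2(NH3)(PPh3)]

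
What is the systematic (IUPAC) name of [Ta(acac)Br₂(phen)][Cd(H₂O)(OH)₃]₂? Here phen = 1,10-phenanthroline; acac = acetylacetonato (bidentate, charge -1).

(acetylacetonato)dibromo(1,10-phenanthroline)tantalum(V) aquatrihydroxocadmate(II)

Cadmium is always +2 in its complexes; the anion's ligand charges sum to -3, so the complex anion is 1−.
With 2 anions per cation, the cation must be 2×1 = 2+.
Cation: ligand charges sum to -3; for the ion to be 2+, Ta = +5.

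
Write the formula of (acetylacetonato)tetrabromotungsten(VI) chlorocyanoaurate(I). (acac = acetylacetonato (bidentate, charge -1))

Cation [W…]: ligand charges -5, W(VI) ⇒ ion charge 1+.
Anion [Au…]: ligand charges -2, Au(I) ⇒ ion charge 1−.

[W(acac)Br4][AuCl(CN)]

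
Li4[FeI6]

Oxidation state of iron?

+2

4 lithium outside the brackets (+1 each) → the complex ion is 4−.
Ligand charges: 6×I = -6; sum -6.
Fe + (-6) = 4− ⇒ Fe is +2.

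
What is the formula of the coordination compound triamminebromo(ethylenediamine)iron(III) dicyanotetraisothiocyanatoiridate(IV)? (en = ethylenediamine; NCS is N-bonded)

Cation [Fe…]: ligand charges -1, Fe(III) ⇒ ion charge 2+.
Anion [Ir…]: ligand charges -6, Ir(IV) ⇒ ion charge 2−.
One 2+ cation balances one 2− anion.

[FeBr(en)(NH3)3][Ir(CN)2(NCS)4]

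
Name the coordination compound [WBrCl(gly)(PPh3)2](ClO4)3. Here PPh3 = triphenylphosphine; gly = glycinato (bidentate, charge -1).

bromochloro(glycinato)bis(triphenylphosphine)tungsten(VI) perchlorate

The 3 perchlorate counter-ions carry a total charge of -3, so each complex ion is 3+.
Ligand charges: 2×triphenylphosphine (neutral), 1×glycinato (-1 each), 1×bromo (-1 each), 1×chloro (-1 each); total -3. So W + (-3) = 3+, giving W = +6.
Ligands are named alphabetically: bromo before chloro before glycinato before triphenylphosphine.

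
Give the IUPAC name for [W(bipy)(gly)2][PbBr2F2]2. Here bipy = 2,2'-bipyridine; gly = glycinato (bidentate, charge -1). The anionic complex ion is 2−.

(2,2'-bipyridine)bis(glycinato)tungsten(VI) dibromodifluoroplumbate(II)

Both ions are complex: the cation is named first with the plain metal name, the anion second with the -ate form; each ion's ligands are alphabetised independently.
The complex anion is given as 2−; its ligand charges sum to -4, so Pb = +2.
With 2 anions per cation, the cation must be 2×2 = 4+.
Cation: ligand charges sum to -2; for the ion to be 4+, W = +6.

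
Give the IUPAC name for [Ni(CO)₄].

There is no counter-ion, so the complex is neutral overall.
Ligand charges: 4×carbonyl (neutral); total 0. So Ni + (0) = 0, giving Ni = 0.

tetracarbonylnickel(0)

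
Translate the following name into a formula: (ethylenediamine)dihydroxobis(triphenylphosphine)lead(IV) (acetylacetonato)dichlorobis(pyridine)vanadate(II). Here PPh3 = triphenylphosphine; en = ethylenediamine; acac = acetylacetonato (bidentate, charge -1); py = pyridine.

Cation [Pb…]: ligand charges -2, Pb(IV) ⇒ ion charge 2+.
Anion [V…]: ligand charges -3, V(II) ⇒ ion charge 1−.
One 2+ cation requires 2 of the 1− anion.

[Pb(en)(OH)2(PPh3)2][V(acac)Cl2(py)2]2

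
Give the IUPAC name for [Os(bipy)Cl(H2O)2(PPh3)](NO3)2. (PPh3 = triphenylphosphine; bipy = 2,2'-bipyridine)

diaqua(2,2'-bipyridine)chloro(triphenylphosphine)osmium(III) nitrate

The 2 nitrate counter-ions carry a total charge of -2, so each complex ion is 2+.
Ligand charges: 1×chloro (-1 each), 2×aqua (neutral), 1×triphenylphosphine (neutral), 1×2,2'-bipyridine (neutral); total -1. So Os + (-1) = 2+, giving Os = +3.
Ligands are named alphabetically: aqua before bipyridine before chloro before triphenylphosphine.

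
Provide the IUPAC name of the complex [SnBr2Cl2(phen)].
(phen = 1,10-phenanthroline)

There is no counter-ion, so the complex is neutral overall.
Ligand charges: 1×1,10-phenanthroline (neutral), 2×chloro (-1 each), 2×bromo (-1 each); total -4. So Sn + (-4) = 0, giving Sn = +4.
Ligands are named alphabetically: bromo before chloro before phenanthroline.

dibromodichloro(1,10-phenanthroline)tin(IV)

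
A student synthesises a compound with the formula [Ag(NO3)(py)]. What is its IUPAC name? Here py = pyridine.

nitrato(pyridine)silver(I)

There is no counter-ion, so the complex is neutral overall.
Ligand charges: 1×pyridine (neutral), 1×nitrato (-1 each); total -1. So Ag + (-1) = 0, giving Ag = +1.
Ligands are named alphabetically: nitrato before pyridine.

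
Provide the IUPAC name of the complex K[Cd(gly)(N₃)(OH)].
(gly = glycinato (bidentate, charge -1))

potassium azido(glycinato)hydroxocadmate(II)

The 1 potassium counter-ion carries a total charge of +1, so each complex ion is 1−.
Ligand charges: 1×glycinato (-1 each), 1×hydroxo (-1 each), 1×azido (-1 each); total -3. So Cd + (-3) = 1−, giving Cd = +2.
Ligands are named alphabetically: azido before glycinato before hydroxo.
The complex ion is anionic, so cadmium takes the -ate form cadmate(II).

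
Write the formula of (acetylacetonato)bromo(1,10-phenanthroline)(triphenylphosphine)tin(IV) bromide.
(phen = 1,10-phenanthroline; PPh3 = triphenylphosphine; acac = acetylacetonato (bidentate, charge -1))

[Sn(acac)Br(phen)(PPh3)]Br2

Ligands: 1 1,10-phenanthroline (phen, neutral), 1 triphenylphosphine (PPh3, neutral), 1 bromo (Br, -1), 1 acetylacetonato (acac, -1). Ligand charge sum = -2.
With Sn in oxidation state +4, the complex ion is [Sn...]^2+.
Charge balance with bromide (-1) requires 1 complex ion per 2 bromide.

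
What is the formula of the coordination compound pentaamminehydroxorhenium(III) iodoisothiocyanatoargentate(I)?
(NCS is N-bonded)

[Re(NH3)5(OH)][AgI(NCS)]2

Cation [Re…]: ligand charges -1, Re(III) ⇒ ion charge 2+.
Anion [Ag…]: ligand charges -2, Ag(I) ⇒ ion charge 1−.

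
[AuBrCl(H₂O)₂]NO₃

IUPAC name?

diaquabromochlorogold(III) nitrate

The 1 nitrate counter-ion carries a total charge of -1, so each complex ion is 1+.
Ligand charges: 1×bromo (-1 each), 2×aqua (neutral), 1×chloro (-1 each); total -2. So Au + (-2) = 1+, giving Au = +3.
Ligands are named alphabetically: aqua before bromo before chloro.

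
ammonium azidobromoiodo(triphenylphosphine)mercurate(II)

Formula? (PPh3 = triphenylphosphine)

NH4[HgBrI(N3)(PPh3)]

Ligands: 1 bromo (Br, -1), 1 azido (N3, -1), 1 triphenylphosphine (PPh3, neutral), 1 iodo (I, -1). Ligand charge sum = -3.
With Hg in oxidation state +2, the complex ion is [Hg...]^1−.
Charge balance with ammonium (+1) requires 1 complex ion per 1 ammonium.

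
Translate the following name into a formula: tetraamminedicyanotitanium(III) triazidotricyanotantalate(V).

Cation [Ti…]: ligand charges -2, Ti(III) ⇒ ion charge 1+.
Anion [Ta…]: ligand charges -6, Ta(V) ⇒ ion charge 1−.
One 1+ cation balances one 1− anion.

[Ti(CN)2(NH3)4][Ta(CN)3(N3)3]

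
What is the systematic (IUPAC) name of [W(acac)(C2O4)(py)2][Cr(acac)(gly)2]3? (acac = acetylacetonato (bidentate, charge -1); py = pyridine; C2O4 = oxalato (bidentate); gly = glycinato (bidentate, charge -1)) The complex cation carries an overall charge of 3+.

The complex cation is given as 3+; its ligand charges sum to -3, so W = +6.
With 3 anions per cation, each anion must be 3/3 = 1−.
Anion: ligand charges sum to -3; for the ion to be 1−, Cr = +2.

(acetylacetonato)oxalatobis(pyridine)tungsten(VI) (acetylacetonato)bis(glycinato)chromate(II)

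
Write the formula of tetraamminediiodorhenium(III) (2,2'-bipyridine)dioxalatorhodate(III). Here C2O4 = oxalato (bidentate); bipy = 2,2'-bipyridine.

Cation [Re…]: ligand charges -2, Re(III) ⇒ ion charge 1+.
Anion [Rh…]: ligand charges -4, Rh(III) ⇒ ion charge 1−.

[ReI2(NH3)4][Rh(bipy)(C2O4)2]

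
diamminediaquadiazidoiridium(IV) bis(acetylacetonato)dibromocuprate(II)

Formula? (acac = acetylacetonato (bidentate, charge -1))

[Ir(H2O)2(N3)2(NH3)2][Cu(acac)2Br2]

Cation [Ir…]: ligand charges -2, Ir(IV) ⇒ ion charge 2+.
Anion [Cu…]: ligand charges -4, Cu(II) ⇒ ion charge 2−.
One 2+ cation balances one 2− anion.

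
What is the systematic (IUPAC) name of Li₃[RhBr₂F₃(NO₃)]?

The 3 lithium counter-ions carry a total charge of +3, so each complex ion is 3−.
Ligand charges: 1×nitrato (-1 each), 2×bromo (-1 each), 3×fluoro (-1 each); total -6. So Rh + (-6) = 3−, giving Rh = +3.
The complex ion is anionic, so rhodium takes the -ate form rhodate(III).

lithium dibromotrifluoronitratorhodate(III)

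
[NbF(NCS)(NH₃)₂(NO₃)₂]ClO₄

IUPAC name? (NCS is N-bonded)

The 1 perchlorate counter-ion carries a total charge of -1, so each complex ion is 1+.
Ligand charges: 1×fluoro (-1 each), 2×ammine (neutral), 2×nitrato (-1 each), 1×isothiocyanato (-1 each); total -4. So Nb + (-4) = 1+, giving Nb = +5.
Ligands are named alphabetically: ammine before fluoro before isothiocyanato before nitrato.

diamminefluoroisothiocyanatodinitratoniobium(V) perchlorate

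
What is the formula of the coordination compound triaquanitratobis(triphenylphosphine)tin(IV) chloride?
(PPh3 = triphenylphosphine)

[Sn(H2O)3(NO3)(PPh3)2]Cl3

Ligands: 3 aqua (H2O, neutral), 2 triphenylphosphine (PPh3, neutral), 1 nitrato (NO3, -1). Ligand charge sum = -1.
With Sn in oxidation state +4, the complex ion is [Sn...]^3+.
Charge balance with chloride (-1) requires 1 complex ion per 3 chloride.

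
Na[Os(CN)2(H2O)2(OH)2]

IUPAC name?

The 1 sodium counter-ion carries a total charge of +1, so each complex ion is 1−.
Ligand charges: 2×aqua (neutral), 2×cyano (-1 each), 2×hydroxo (-1 each); total -4. So Os + (-4) = 1−, giving Os = +3.
Ligands are named alphabetically: aqua before cyano before hydroxo.
The complex ion is anionic, so osmium takes the -ate form osmate(III).

sodium diaquadicyanodihydroxoosmate(III)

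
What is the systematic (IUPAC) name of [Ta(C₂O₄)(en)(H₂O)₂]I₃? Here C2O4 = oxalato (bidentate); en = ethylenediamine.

diaqua(ethylenediamine)oxalatotantalum(V) iodide

The 3 iodide counter-ions carry a total charge of -3, so each complex ion is 3+.
Ligand charges: 2×aqua (neutral), 1×oxalato (-2 each), 1×ethylenediamine (neutral); total -2. So Ta + (-2) = 3+, giving Ta = +5.
Ligands are named alphabetically: aqua before ethylenediamine before oxalato.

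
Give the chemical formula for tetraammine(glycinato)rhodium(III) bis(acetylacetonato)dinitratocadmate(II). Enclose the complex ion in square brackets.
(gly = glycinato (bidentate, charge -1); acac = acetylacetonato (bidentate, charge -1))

Cation [Rh…]: ligand charges -1, Rh(III) ⇒ ion charge 2+.
Anion [Cd…]: ligand charges -4, Cd(II) ⇒ ion charge 2−.

[Rh(gly)(NH3)4][Cd(acac)2(NO3)2]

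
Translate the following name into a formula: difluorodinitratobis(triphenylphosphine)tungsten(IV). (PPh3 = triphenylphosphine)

[WF2(NO3)2(PPh3)2]

Ligands: 2 nitrato (NO3, -1), 2 fluoro (F, -1), 2 triphenylphosphine (PPh3, neutral). Ligand charge sum = -4.
With W in oxidation state +4, the complex ion is [W...].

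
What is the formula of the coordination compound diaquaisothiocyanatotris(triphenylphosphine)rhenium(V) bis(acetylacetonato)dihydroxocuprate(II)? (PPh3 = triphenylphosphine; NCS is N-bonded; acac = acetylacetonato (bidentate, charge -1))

[Re(H2O)2(NCS)(PPh3)3][Cu(acac)2(OH)2]2

Cation [Re…]: ligand charges -1, Re(V) ⇒ ion charge 4+.
Anion [Cu…]: ligand charges -4, Cu(II) ⇒ ion charge 2−.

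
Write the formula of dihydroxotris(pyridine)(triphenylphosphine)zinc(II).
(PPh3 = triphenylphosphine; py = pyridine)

Ligands: 2 hydroxo (OH, -1), 1 triphenylphosphine (PPh3, neutral), 3 pyridine (py, neutral). Ligand charge sum = -2.
With Zn in oxidation state +2, the complex ion is [Zn...].

[Zn(OH)2(PPh3)(py)3]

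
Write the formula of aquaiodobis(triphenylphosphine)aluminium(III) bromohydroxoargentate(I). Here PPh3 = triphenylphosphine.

[Al(H2O)I(PPh3)2][AgBr(OH)]2

Cation [Al…]: ligand charges -1, Al(III) ⇒ ion charge 2+.
Anion [Ag…]: ligand charges -2, Ag(I) ⇒ ion charge 1−.
One 2+ cation requires 2 of the 1− anion.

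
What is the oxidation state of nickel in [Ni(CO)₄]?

0

No counter-ion: the bracketed complex is neutral.
Ligand charges: 4×CO neutral; sum 0.
Ni + (0) = 0 ⇒ Ni is 0.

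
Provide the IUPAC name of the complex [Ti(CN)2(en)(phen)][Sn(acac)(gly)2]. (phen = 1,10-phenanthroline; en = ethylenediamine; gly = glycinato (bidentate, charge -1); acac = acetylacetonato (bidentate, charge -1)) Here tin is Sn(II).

dicyano(ethylenediamine)(1,10-phenanthroline)titanium(III) (acetylacetonato)bis(glycinato)stannate(II)

Sn is given as +2; the anion's ligand charges sum to -3, so the complex anion is 1−.
A 1:1 salt means the cation carries the equal and opposite charge, 1+.
Cation: ligand charges sum to -2; for the ion to be 1+, Ti = +3.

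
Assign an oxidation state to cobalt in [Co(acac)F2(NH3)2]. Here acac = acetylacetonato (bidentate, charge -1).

+3

No counter-ion: the bracketed complex is neutral.
Ligand charges: 2×NH3 neutral; 2×F = -2; 1×acac = -1; sum -3.
Co + (-3) = 0 ⇒ Co is +3.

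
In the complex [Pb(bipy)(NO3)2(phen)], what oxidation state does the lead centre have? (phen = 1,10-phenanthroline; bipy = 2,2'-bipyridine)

No counter-ion: the bracketed complex is neutral.
Ligand charges: 1×phen neutral; 1×bipy neutral; 2×NO3 = -2; sum -2.
Pb + (-2) = 0 ⇒ Pb is +2.

+2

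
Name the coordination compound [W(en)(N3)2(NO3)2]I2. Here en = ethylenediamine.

The 2 iodide counter-ions carry a total charge of -2, so each complex ion is 2+.
Ligand charges: 2×azido (-1 each), 2×nitrato (-1 each), 1×ethylenediamine (neutral); total -4. So W + (-4) = 2+, giving W = +6.
Ligands are named alphabetically: azido before ethylenediamine before nitrato.

diazido(ethylenediamine)dinitratotungsten(VI) iodide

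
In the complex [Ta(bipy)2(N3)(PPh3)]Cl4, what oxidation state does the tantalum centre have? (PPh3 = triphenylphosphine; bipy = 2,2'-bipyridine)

4 chloride outside the brackets (-1 each) → the complex ion is 4+.
Ligand charges: 1×PPh3 neutral; 1×N3 = -1; 2×bipy neutral; sum -1.
Ta + (-1) = 4+ ⇒ Ta is +5.

+5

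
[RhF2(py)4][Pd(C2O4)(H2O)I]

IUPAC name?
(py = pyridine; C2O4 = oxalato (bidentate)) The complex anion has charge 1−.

The complex anion is given as 1−; its ligand charges sum to -3, so Pd = +2.
A 1:1 salt means the cation carries the equal and opposite charge, 1+.
Cation: ligand charges sum to -2; for the ion to be 1+, Rh = +3.

difluorotetrakis(pyridine)rhodium(III) aquaiodooxalatopalladate(II)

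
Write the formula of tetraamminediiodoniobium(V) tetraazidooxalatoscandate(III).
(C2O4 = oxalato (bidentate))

Cation [Nb…]: ligand charges -2, Nb(V) ⇒ ion charge 3+.
Anion [Sc…]: ligand charges -6, Sc(III) ⇒ ion charge 3−.
One 3+ cation balances one 3− anion.

[NbI2(NH3)4][Sc(C2O4)(N3)4]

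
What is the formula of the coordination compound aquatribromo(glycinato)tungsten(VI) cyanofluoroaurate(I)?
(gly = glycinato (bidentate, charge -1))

Cation [W…]: ligand charges -4, W(VI) ⇒ ion charge 2+.
Anion [Au…]: ligand charges -2, Au(I) ⇒ ion charge 1−.

[WBr3(gly)(H2O)][Au(CN)F]2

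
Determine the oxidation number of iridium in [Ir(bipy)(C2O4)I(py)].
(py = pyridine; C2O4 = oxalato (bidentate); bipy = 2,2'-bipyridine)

+3

No counter-ion: the bracketed complex is neutral.
Ligand charges: 1×py neutral; 1×C2O4 = -2; 1×bipy neutral; 1×I = -1; sum -3.
Ir + (-3) = 0 ⇒ Ir is +3.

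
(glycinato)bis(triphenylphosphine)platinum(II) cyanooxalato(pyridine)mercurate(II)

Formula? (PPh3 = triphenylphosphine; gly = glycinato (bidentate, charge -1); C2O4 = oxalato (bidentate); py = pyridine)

Cation [Pt…]: ligand charges -1, Pt(II) ⇒ ion charge 1+.
Anion [Hg…]: ligand charges -3, Hg(II) ⇒ ion charge 1−.
One 1+ cation balances one 1− anion.

[Pt(gly)(PPh3)2][Hg(C2O4)(CN)(py)]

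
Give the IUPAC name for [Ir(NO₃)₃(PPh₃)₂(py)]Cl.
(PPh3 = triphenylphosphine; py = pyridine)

trinitrato(pyridine)bis(triphenylphosphine)iridium(IV) chloride

The 1 chloride counter-ion carries a total charge of -1, so each complex ion is 1+.
Ligand charges: 3×nitrato (-1 each), 2×triphenylphosphine (neutral), 1×pyridine (neutral); total -3. So Ir + (-3) = 1+, giving Ir = +4.
Ligands are named alphabetically: nitrato before pyridine before triphenylphosphine.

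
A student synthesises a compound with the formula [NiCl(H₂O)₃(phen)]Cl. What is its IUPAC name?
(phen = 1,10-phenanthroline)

The 1 chloride counter-ion carries a total charge of -1, so each complex ion is 1+.
Ligand charges: 1×1,10-phenanthroline (neutral), 1×chloro (-1 each), 3×aqua (neutral); total -1. So Ni + (-1) = 1+, giving Ni = +2.
Ligands are named alphabetically: aqua before chloro before phenanthroline.

triaquachloro(1,10-phenanthroline)nickel(II) chloride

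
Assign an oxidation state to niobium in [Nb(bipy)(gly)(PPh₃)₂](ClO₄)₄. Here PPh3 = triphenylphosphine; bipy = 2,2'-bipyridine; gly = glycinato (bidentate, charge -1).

4 perchlorate outside the brackets (-1 each) → the complex ion is 4+.
Ligand charges: 2×PPh3 neutral; 1×bipy neutral; 1×gly = -1; sum -1.
Nb + (-1) = 4+ ⇒ Nb is +5.

+5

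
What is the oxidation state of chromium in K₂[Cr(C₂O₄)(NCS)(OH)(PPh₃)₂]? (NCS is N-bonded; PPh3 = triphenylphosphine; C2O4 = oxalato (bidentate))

+2

2 potassium outside the brackets (+1 each) → the complex ion is 2−.
Ligand charges: 1×NCS = -1; 2×PPh3 neutral; 1×OH = -1; 1×C2O4 = -2; sum -4.
Cr + (-4) = 2− ⇒ Cr is +2.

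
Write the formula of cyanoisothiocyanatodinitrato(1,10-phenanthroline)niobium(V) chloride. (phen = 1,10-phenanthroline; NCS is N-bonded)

Ligands: 1 1,10-phenanthroline (phen, neutral), 1 isothiocyanato (NCS, -1), 2 nitrato (NO3, -1), 1 cyano (CN, -1). Ligand charge sum = -4.
With Nb in oxidation state +5, the complex ion is [Nb...]^1+.
Charge balance with chloride (-1) requires 1 complex ion per 1 chloride.

[Nb(CN)(NCS)(NO3)2(phen)]Cl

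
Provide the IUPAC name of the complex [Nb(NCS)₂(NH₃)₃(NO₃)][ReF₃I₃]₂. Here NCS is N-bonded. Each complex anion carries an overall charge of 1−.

triamminediisothiocyanatonitratoniobium(V) trifluorotriiodorhenate(V)

The complex anion is given as 1−; its ligand charges sum to -6, so Re = +5.
With 2 anions per cation, the cation must be 2×1 = 2+.
Cation: ligand charges sum to -3; for the ion to be 2+, Nb = +5.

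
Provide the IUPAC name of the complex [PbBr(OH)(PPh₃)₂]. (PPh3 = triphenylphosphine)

There is no counter-ion, so the complex is neutral overall.
Ligand charges: 1×bromo (-1 each), 1×hydroxo (-1 each), 2×triphenylphosphine (neutral); total -2. So Pb + (-2) = 0, giving Pb = +2.
Ligands are named alphabetically: bromo before hydroxo before triphenylphosphine.

bromohydroxobis(triphenylphosphine)lead(II)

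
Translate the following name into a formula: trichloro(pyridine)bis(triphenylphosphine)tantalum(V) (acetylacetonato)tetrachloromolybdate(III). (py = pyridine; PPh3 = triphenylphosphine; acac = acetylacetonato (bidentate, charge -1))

[TaCl3(PPh3)2(py)][Mo(acac)Cl4]

Cation [Ta…]: ligand charges -3, Ta(V) ⇒ ion charge 2+.
Anion [Mo…]: ligand charges -5, Mo(III) ⇒ ion charge 2−.
One 2+ cation balances one 2− anion.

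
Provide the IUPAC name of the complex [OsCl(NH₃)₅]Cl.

pentaamminechloroosmium(II) chloride

The 1 chloride counter-ion carries a total charge of -1, so each complex ion is 1+.
Ligand charges: 1×chloro (-1 each), 5×ammine (neutral); total -1. So Os + (-1) = 1+, giving Os = +2.
Ligands are named alphabetically: ammine before chloro.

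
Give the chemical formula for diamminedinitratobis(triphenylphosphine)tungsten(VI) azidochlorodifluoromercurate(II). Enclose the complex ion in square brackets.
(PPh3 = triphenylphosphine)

Cation [W…]: ligand charges -2, W(VI) ⇒ ion charge 4+.
Anion [Hg…]: ligand charges -4, Hg(II) ⇒ ion charge 2−.

[W(NH3)2(NO3)2(PPh3)2][HgClF2(N3)]2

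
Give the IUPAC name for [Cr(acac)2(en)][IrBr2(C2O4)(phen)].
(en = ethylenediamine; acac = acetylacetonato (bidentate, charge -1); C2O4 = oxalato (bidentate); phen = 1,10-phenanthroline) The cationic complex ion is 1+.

bis(acetylacetonato)(ethylenediamine)chromium(III) dibromooxalato(1,10-phenanthroline)iridate(III)

Both ions are complex: the cation is named first with the plain metal name, the anion second with the -ate form; each ion's ligands are alphabetised independently.
The complex cation is given as 1+; its ligand charges sum to -2, so Cr = +3.
A 1:1 salt means the anion carries the equal and opposite charge, 1−.
Anion: ligand charges sum to -4; for the ion to be 1−, Ir = +3.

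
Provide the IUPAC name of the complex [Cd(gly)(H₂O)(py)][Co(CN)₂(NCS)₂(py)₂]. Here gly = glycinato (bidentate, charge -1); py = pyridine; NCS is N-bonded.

Both ions are complex: the cation is named first with the plain metal name, the anion second with the -ate form; each ion's ligands are alphabetised independently.
Cadmium is always +2 in its complexes; the cation's ligand charges sum to -1, so the complex cation is 1+.
A 1:1 salt means the anion carries the equal and opposite charge, 1−.
Anion: ligand charges sum to -4; for the ion to be 1−, Co = +3.

aqua(glycinato)(pyridine)cadmium(II) dicyanodiisothiocyanatobis(pyridine)cobaltate(III)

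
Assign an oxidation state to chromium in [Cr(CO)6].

No counter-ion: the bracketed complex is neutral.
Ligand charges: 6×CO neutral; sum 0.
Cr + (0) = 0 ⇒ Cr is 0.

0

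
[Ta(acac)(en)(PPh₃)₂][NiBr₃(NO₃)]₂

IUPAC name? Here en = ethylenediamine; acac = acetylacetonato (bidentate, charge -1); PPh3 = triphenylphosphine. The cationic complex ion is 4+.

(acetylacetonato)(ethylenediamine)bis(triphenylphosphine)tantalum(V) tribromonitratonickelate(II)

Both ions are complex: the cation is named first with the plain metal name, the anion second with the -ate form; each ion's ligands are alphabetised independently.
The complex cation is given as 4+; its ligand charges sum to -1, so Ta = +5.
With 2 anions per cation, each anion must be 4/2 = 2−.
Anion: ligand charges sum to -4; for the ion to be 2−, Ni = +2.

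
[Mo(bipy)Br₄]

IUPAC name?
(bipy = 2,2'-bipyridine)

There is no counter-ion, so the complex is neutral overall.
Ligand charges: 4×bromo (-1 each), 1×2,2'-bipyridine (neutral); total -4. So Mo + (-4) = 0, giving Mo = +4.
Ligands are named alphabetically: bipyridine before bromo.

(2,2'-bipyridine)tetrabromomolybdenum(IV)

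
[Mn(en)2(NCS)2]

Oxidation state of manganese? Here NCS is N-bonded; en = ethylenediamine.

+2

No counter-ion: the bracketed complex is neutral.
Ligand charges: 2×NCS = -2; 2×en neutral; sum -2.
Mn + (-2) = 0 ⇒ Mn is +2.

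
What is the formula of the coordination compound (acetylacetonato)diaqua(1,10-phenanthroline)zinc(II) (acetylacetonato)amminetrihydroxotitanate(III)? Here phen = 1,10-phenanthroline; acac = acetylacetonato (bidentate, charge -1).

Cation [Zn…]: ligand charges -1, Zn(II) ⇒ ion charge 1+.
Anion [Ti…]: ligand charges -4, Ti(III) ⇒ ion charge 1−.

[Zn(acac)(H2O)2(phen)][Ti(acac)(NH3)(OH)3]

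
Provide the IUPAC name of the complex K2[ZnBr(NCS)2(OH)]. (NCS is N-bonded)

The 2 potassium counter-ions carry a total charge of +2, so each complex ion is 2−.
Ligand charges: 2×isothiocyanato (-1 each), 1×bromo (-1 each), 1×hydroxo (-1 each); total -4. So Zn + (-4) = 2−, giving Zn = +2.
The complex ion is anionic, so zinc takes the -ate form zincate(II).

potassium bromohydroxodiisothiocyanatozincate(II)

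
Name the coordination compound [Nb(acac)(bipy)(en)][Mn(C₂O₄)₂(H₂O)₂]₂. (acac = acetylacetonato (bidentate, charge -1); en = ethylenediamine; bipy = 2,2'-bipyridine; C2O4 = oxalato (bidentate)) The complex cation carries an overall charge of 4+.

The complex cation is given as 4+; its ligand charges sum to -1, so Nb = +5.
With 2 anions per cation, each anion must be 4/2 = 2−.
Anion: ligand charges sum to -4; for the ion to be 2−, Mn = +2.

(acetylacetonato)(2,2'-bipyridine)(ethylenediamine)niobium(V) diaquadioxalatomanganate(II)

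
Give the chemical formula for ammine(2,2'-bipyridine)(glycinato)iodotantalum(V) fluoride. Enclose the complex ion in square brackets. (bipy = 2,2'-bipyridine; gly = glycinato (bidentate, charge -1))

Ligands: 1 2,2'-bipyridine (bipy, neutral), 1 iodo (I, -1), 1 ammine (NH3, neutral), 1 glycinato (gly, -1). Ligand charge sum = -2.
Charge balance with fluoride (-1) requires 1 complex ion per 3 fluoride.

[Ta(bipy)(gly)I(NH3)]F3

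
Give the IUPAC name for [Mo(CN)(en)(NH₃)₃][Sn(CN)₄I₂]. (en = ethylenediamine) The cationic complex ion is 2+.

triamminecyano(ethylenediamine)molybdenum(III) tetracyanodiiodostannate(IV)

Both ions are complex: the cation is named first with the plain metal name, the anion second with the -ate form; each ion's ligands are alphabetised independently.
The complex cation is given as 2+; its ligand charges sum to -1, so Mo = +3.
A 1:1 salt means the anion carries the equal and opposite charge, 2−.
Anion: ligand charges sum to -6; for the ion to be 2−, Sn = +4.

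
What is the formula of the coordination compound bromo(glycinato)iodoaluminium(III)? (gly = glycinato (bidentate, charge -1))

[AlBr(gly)I]

Ligands: 1 glycinato (gly, -1), 1 bromo (Br, -1), 1 iodo (I, -1). Ligand charge sum = -3.
With Al in oxidation state +3, the complex ion is [Al...].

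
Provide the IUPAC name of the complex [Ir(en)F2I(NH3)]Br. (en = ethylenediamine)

ammine(ethylenediamine)difluoroiodoiridium(IV) bromide

The 1 bromide counter-ion carries a total charge of -1, so each complex ion is 1+.
Ligand charges: 1×iodo (-1 each), 1×ethylenediamine (neutral), 2×fluoro (-1 each), 1×ammine (neutral); total -3. So Ir + (-3) = 1+, giving Ir = +4.
Ligands are named alphabetically: ammine before ethylenediamine before fluoro before iodo.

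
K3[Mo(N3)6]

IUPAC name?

potassium hexaazidomolybdate(III)

The 3 potassium counter-ions carry a total charge of +3, so each complex ion is 3−.
Ligand charges: 6×azido (-1 each); total -6. So Mo + (-6) = 3−, giving Mo = +3.
The complex ion is anionic, so molybdenum takes the -ate form molybdate(III).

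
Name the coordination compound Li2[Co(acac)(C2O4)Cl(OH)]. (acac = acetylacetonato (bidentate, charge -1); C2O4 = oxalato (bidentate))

The 2 lithium counter-ions carry a total charge of +2, so each complex ion is 2−.
Ligand charges: 1×acetylacetonato (-1 each), 1×oxalato (-2 each), 1×hydroxo (-1 each), 1×chloro (-1 each); total -5. So Co + (-5) = 2−, giving Co = +3.
Ligands are named alphabetically: acetylacetonato before chloro before hydroxo before oxalato.
The complex ion is anionic, so cobalt takes the -ate form cobaltate(III).

lithium (acetylacetonato)chlorohydroxooxalatocobaltate(III)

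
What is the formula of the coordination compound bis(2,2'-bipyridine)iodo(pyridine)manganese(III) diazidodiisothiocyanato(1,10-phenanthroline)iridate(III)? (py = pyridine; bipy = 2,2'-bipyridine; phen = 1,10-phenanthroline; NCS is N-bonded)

Cation [Mn…]: ligand charges -1, Mn(III) ⇒ ion charge 2+.
Anion [Ir…]: ligand charges -4, Ir(III) ⇒ ion charge 1−.
One 2+ cation requires 2 of the 1− anion.

[Mn(bipy)2I(py)][Ir(N3)2(NCS)2(phen)]2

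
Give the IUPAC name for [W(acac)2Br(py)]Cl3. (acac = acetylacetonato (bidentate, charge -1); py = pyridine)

The 3 chloride counter-ions carry a total charge of -3, so each complex ion is 3+.
Ligand charges: 1×bromo (-1 each), 2×acetylacetonato (-1 each), 1×pyridine (neutral); total -3. So W + (-3) = 3+, giving W = +6.
Ligands are named alphabetically: acetylacetonato before bromo before pyridine.

bis(acetylacetonato)bromo(pyridine)tungsten(VI) chloride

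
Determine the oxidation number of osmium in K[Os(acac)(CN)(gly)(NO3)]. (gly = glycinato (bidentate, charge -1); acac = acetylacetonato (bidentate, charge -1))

1 potassium outside the brackets (+1 each) → the complex ion is 1−.
Ligand charges: 1×gly = -1; 1×CN = -1; 1×NO3 = -1; 1×acac = -1; sum -4.
Os + (-4) = 1− ⇒ Os is +3.

+3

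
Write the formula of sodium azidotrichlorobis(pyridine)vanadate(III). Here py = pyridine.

Ligands: 2 pyridine (py, neutral), 3 chloro (Cl, -1), 1 azido (N3, -1). Ligand charge sum = -4.
With V in oxidation state +3, the complex ion is [V...]^1−.
Charge balance with sodium (+1) requires 1 complex ion per 1 sodium.

Na[VCl3(N3)(py)2]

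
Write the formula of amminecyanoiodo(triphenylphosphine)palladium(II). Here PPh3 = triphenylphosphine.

Ligands: 1 cyano (CN, -1), 1 ammine (NH3, neutral), 1 triphenylphosphine (PPh3, neutral), 1 iodo (I, -1). Ligand charge sum = -2.
With Pd in oxidation state +2, the complex ion is [Pd...].

[Pd(CN)I(NH3)(PPh3)]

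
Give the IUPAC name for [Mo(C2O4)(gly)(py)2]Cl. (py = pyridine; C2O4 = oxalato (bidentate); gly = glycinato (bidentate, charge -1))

(glycinato)oxalatobis(pyridine)molybdenum(IV) chloride

The 1 chloride counter-ion carries a total charge of -1, so each complex ion is 1+.
Ligand charges: 2×pyridine (neutral), 1×oxalato (-2 each), 1×glycinato (-1 each); total -3. So Mo + (-3) = 1+, giving Mo = +4.
Ligands are named alphabetically: glycinato before oxalato before pyridine.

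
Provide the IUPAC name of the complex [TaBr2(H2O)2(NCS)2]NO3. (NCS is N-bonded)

The 1 nitrate counter-ion carries a total charge of -1, so each complex ion is 1+.
Ligand charges: 2×isothiocyanato (-1 each), 2×aqua (neutral), 2×bromo (-1 each); total -4. So Ta + (-4) = 1+, giving Ta = +5.
Ligands are named alphabetically: aqua before bromo before isothiocyanato.

diaquadibromodiisothiocyanatotantalum(V) nitrate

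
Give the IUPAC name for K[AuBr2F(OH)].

The 1 potassium counter-ion carries a total charge of +1, so each complex ion is 1−.
Ligand charges: 2×bromo (-1 each), 1×fluoro (-1 each), 1×hydroxo (-1 each); total -4. So Au + (-4) = 1−, giving Au = +3.
Ligands are named alphabetically: bromo before fluoro before hydroxo.
The complex ion is anionic, so gold takes the -ate form aurate(III).

potassium dibromofluorohydroxoaurate(III)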